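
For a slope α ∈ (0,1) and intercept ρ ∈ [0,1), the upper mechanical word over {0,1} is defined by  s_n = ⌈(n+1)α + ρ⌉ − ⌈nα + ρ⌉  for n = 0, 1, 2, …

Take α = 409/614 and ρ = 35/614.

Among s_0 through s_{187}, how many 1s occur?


#1s = Σ_{n=0}^{187} s_n = Σ_{n=0}^{187} (⌈(n+1)α+ρ⌉ − ⌈nα+ρ⌉)
the sum telescopes: every ⌈nα+ρ⌉ with 0 < n < 188 appears once with + and once with −, leaving ⌈188α+ρ⌉ − ⌈0·α+ρ⌉
188α + ρ = (188·409 + 35) / 614 = 76927/614
ρ = 35/614
⌈76927/614⌉ = 126,  ⌈35/614⌉ = 1
#1s = 126 − 1 = 125

125


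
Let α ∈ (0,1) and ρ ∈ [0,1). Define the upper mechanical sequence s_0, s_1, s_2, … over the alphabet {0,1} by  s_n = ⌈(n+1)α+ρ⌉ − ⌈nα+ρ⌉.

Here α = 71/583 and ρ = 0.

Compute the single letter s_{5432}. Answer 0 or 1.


(n+1)α + ρ = (5433·71) / 583 = 385743/583
nα + ρ     = (5432·71) / 583 = 385672/583
⌈385743/583⌉ = 662,  ⌈385672/583⌉ = 662
s_{5432} = 662 − 662 = 0

0


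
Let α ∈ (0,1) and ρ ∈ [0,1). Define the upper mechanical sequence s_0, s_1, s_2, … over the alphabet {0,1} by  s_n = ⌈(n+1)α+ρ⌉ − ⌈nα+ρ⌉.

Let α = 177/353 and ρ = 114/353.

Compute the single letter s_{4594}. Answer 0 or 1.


1

(n+1)α + ρ = (4595·177 + 114) / 353 = 813429/353
nα + ρ     = (4594·177 + 114) / 353 = 813252/353
⌈813429/353⌉ = 2305,  ⌈813252/353⌉ = 2304
s_{4594} = 2305 − 2304 = 1


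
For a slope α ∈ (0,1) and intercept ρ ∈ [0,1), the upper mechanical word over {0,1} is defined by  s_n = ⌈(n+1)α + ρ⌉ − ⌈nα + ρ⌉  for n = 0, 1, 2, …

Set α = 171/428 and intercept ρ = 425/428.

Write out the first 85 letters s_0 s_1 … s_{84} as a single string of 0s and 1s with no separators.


1010010100101001010010100101001010010100101001010010100101001010010100101001010010100

n=0: ⌈(1·171+425)/428⌉ − ⌈(0·171+425)/428⌉ = ⌈596/428⌉ − ⌈425/428⌉ = 2 − 1 = 1
n=1: ⌈(2·171+425)/428⌉ − ⌈(1·171+425)/428⌉ = ⌈767/428⌉ − ⌈596/428⌉ = 2 − 2 = 0
n=2: ⌈(3·171+425)/428⌉ − ⌈(2·171+425)/428⌉ = ⌈938/428⌉ − ⌈767/428⌉ = 3 − 2 = 1
n=3: ⌈(4·171+425)/428⌉ − ⌈(3·171+425)/428⌉ = ⌈1109/428⌉ − ⌈938/428⌉ = 3 − 3 = 0
n=4: ⌈(5·171+425)/428⌉ − ⌈(4·171+425)/428⌉ = ⌈1280/428⌉ − ⌈1109/428⌉ = 3 − 3 = 0
n=5: ⌈(6·171+425)/428⌉ − ⌈(5·171+425)/428⌉ = ⌈1451/428⌉ − ⌈1280/428⌉ = 4 − 3 = 1
n=6: ⌈(7·171+425)/428⌉ − ⌈(6·171+425)/428⌉ = ⌈1622/428⌉ − ⌈1451/428⌉ = 4 − 4 = 0
n=7: ⌈(8·171+425)/428⌉ − ⌈(7·171+425)/428⌉ = ⌈1793/428⌉ − ⌈1622/428⌉ = 5 − 4 = 1
n=8: ⌈(9·171+425)/428⌉ − ⌈(8·171+425)/428⌉ = ⌈1964/428⌉ − ⌈1793/428⌉ = 5 − 5 = 0
n=9: ⌈(10·171+425)/428⌉ − ⌈(9·171+425)/428⌉ = ⌈2135/428⌉ − ⌈1964/428⌉ = 5 − 5 = 0
n=10: ⌈(11·171+425)/428⌉ − ⌈(10·171+425)/428⌉ = ⌈2306/428⌉ − ⌈2135/428⌉ = 6 − 5 = 1
n=11: ⌈(12·171+425)/428⌉ − ⌈(11·171+425)/428⌉ = ⌈2477/428⌉ − ⌈2306/428⌉ = 6 − 6 = 0
n=12: ⌈(13·171+425)/428⌉ − ⌈(12·171+425)/428⌉ = ⌈2648/428⌉ − ⌈2477/428⌉ = 7 − 6 = 1
n=13: ⌈(14·171+425)/428⌉ − ⌈(13·171+425)/428⌉ = ⌈2819/428⌉ − ⌈2648/428⌉ = 7 − 7 = 0
n=14: ⌈(15·171+425)/428⌉ − ⌈(14·171+425)/428⌉ = ⌈2990/428⌉ − ⌈2819/428⌉ = 7 − 7 = 0
n=15: ⌈(16·171+425)/428⌉ − ⌈(15·171+425)/428⌉ = ⌈3161/428⌉ − ⌈2990/428⌉ = 8 − 7 = 1
n=16: ⌈(17·171+425)/428⌉ − ⌈(16·171+425)/428⌉ = ⌈3332/428⌉ − ⌈3161/428⌉ = 8 − 8 = 0
n=17: ⌈(18·171+425)/428⌉ − ⌈(17·171+425)/428⌉ = ⌈3503/428⌉ − ⌈3332/428⌉ = 9 − 8 = 1
n=18: ⌈(19·171+425)/428⌉ − ⌈(18·171+425)/428⌉ = ⌈3674/428⌉ − ⌈3503/428⌉ = 9 − 9 = 0
n=19: ⌈(20·171+425)/428⌉ − ⌈(19·171+425)/428⌉ = ⌈3845/428⌉ − ⌈3674/428⌉ = 9 − 9 = 0
n=20: ⌈(21·171+425)/428⌉ − ⌈(20·171+425)/428⌉ = ⌈4016/428⌉ − ⌈3845/428⌉ = 10 − 9 = 1
n=21: ⌈(22·171+425)/428⌉ − ⌈(21·171+425)/428⌉ = ⌈4187/428⌉ − ⌈4016/428⌉ = 10 − 10 = 0
n=22: ⌈(23·171+425)/428⌉ − ⌈(22·171+425)/428⌉ = ⌈4358/428⌉ − ⌈4187/428⌉ = 11 − 10 = 1
n=23: ⌈(24·171+425)/428⌉ − ⌈(23·171+425)/428⌉ = ⌈4529/428⌉ − ⌈4358/428⌉ = 11 − 11 = 0
n=24: ⌈(25·171+425)/428⌉ − ⌈(24·171+425)/428⌉ = ⌈4700/428⌉ − ⌈4529/428⌉ = 11 − 11 = 0
n=25: ⌈(26·171+425)/428⌉ − ⌈(25·171+425)/428⌉ = ⌈4871/428⌉ − ⌈4700/428⌉ = 12 − 11 = 1
n=26: ⌈(27·171+425)/428⌉ − ⌈(26·171+425)/428⌉ = ⌈5042/428⌉ − ⌈4871/428⌉ = 12 − 12 = 0
n=27: ⌈(28·171+425)/428⌉ − ⌈(27·171+425)/428⌉ = ⌈5213/428⌉ − ⌈5042/428⌉ = 13 − 12 = 1
n=28: ⌈(29·171+425)/428⌉ − ⌈(28·171+425)/428⌉ = ⌈5384/428⌉ − ⌈5213/428⌉ = 13 − 13 = 0
n=29: ⌈(30·171+425)/428⌉ − ⌈(29·171+425)/428⌉ = ⌈5555/428⌉ − ⌈5384/428⌉ = 13 − 13 = 0
n=30: ⌈(31·171+425)/428⌉ − ⌈(30·171+425)/428⌉ = ⌈5726/428⌉ − ⌈5555/428⌉ = 14 − 13 = 1
n=31: ⌈(32·171+425)/428⌉ − ⌈(31·171+425)/428⌉ = ⌈5897/428⌉ − ⌈5726/428⌉ = 14 − 14 = 0
n=32: ⌈(33·171+425)/428⌉ − ⌈(32·171+425)/428⌉ = ⌈6068/428⌉ − ⌈5897/428⌉ = 15 − 14 = 1
n=33: ⌈(34·171+425)/428⌉ − ⌈(33·171+425)/428⌉ = ⌈6239/428⌉ − ⌈6068/428⌉ = 15 − 15 = 0
n=34: ⌈(35·171+425)/428⌉ − ⌈(34·171+425)/428⌉ = ⌈6410/428⌉ − ⌈6239/428⌉ = 15 − 15 = 0
n=35: ⌈(36·171+425)/428⌉ − ⌈(35·171+425)/428⌉ = ⌈6581/428⌉ − ⌈6410/428⌉ = 16 − 15 = 1
n=36: ⌈(37·171+425)/428⌉ − ⌈(36·171+425)/428⌉ = ⌈6752/428⌉ − ⌈6581/428⌉ = 16 − 16 = 0
n=37: ⌈(38·171+425)/428⌉ − ⌈(37·171+425)/428⌉ = ⌈6923/428⌉ − ⌈6752/428⌉ = 17 − 16 = 1
n=38: ⌈(39·171+425)/428⌉ − ⌈(38·171+425)/428⌉ = ⌈7094/428⌉ − ⌈6923/428⌉ = 17 − 17 = 0
n=39: ⌈(40·171+425)/428⌉ − ⌈(39·171+425)/428⌉ = ⌈7265/428⌉ − ⌈7094/428⌉ = 17 − 17 = 0
n=40: ⌈(41·171+425)/428⌉ − ⌈(40·171+425)/428⌉ = ⌈7436/428⌉ − ⌈7265/428⌉ = 18 − 17 = 1
n=41: ⌈(42·171+425)/428⌉ − ⌈(41·171+425)/428⌉ = ⌈7607/428⌉ − ⌈7436/428⌉ = 18 − 18 = 0
n=42: ⌈(43·171+425)/428⌉ − ⌈(42·171+425)/428⌉ = ⌈7778/428⌉ − ⌈7607/428⌉ = 19 − 18 = 1
n=43: ⌈(44·171+425)/428⌉ − ⌈(43·171+425)/428⌉ = ⌈7949/428⌉ − ⌈7778/428⌉ = 19 − 19 = 0
n=44: ⌈(45·171+425)/428⌉ − ⌈(44·171+425)/428⌉ = ⌈8120/428⌉ − ⌈7949/428⌉ = 19 − 19 = 0
n=45: ⌈(46·171+425)/428⌉ − ⌈(45·171+425)/428⌉ = ⌈8291/428⌉ − ⌈8120/428⌉ = 20 − 19 = 1
n=46: ⌈(47·171+425)/428⌉ − ⌈(46·171+425)/428⌉ = ⌈8462/428⌉ − ⌈8291/428⌉ = 20 − 20 = 0
n=47: ⌈(48·171+425)/428⌉ − ⌈(47·171+425)/428⌉ = ⌈8633/428⌉ − ⌈8462/428⌉ = 21 − 20 = 1
n=48: ⌈(49·171+425)/428⌉ − ⌈(48·171+425)/428⌉ = ⌈8804/428⌉ − ⌈8633/428⌉ = 21 − 21 = 0
n=49: ⌈(50·171+425)/428⌉ − ⌈(49·171+425)/428⌉ = ⌈8975/428⌉ − ⌈8804/428⌉ = 21 − 21 = 0
n=50: ⌈(51·171+425)/428⌉ − ⌈(50·171+425)/428⌉ = ⌈9146/428⌉ − ⌈8975/428⌉ = 22 − 21 = 1
n=51: ⌈(52·171+425)/428⌉ − ⌈(51·171+425)/428⌉ = ⌈9317/428⌉ − ⌈9146/428⌉ = 22 − 22 = 0
n=52: ⌈(53·171+425)/428⌉ − ⌈(52·171+425)/428⌉ = ⌈9488/428⌉ − ⌈9317/428⌉ = 23 − 22 = 1
n=53: ⌈(54·171+425)/428⌉ − ⌈(53·171+425)/428⌉ = ⌈9659/428⌉ − ⌈9488/428⌉ = 23 − 23 = 0
n=54: ⌈(55·171+425)/428⌉ − ⌈(54·171+425)/428⌉ = ⌈9830/428⌉ − ⌈9659/428⌉ = 23 − 23 = 0
n=55: ⌈(56·171+425)/428⌉ − ⌈(55·171+425)/428⌉ = ⌈10001/428⌉ − ⌈9830/428⌉ = 24 − 23 = 1
n=56: ⌈(57·171+425)/428⌉ − ⌈(56·171+425)/428⌉ = ⌈10172/428⌉ − ⌈10001/428⌉ = 24 − 24 = 0
n=57: ⌈(58·171+425)/428⌉ − ⌈(57·171+425)/428⌉ = ⌈10343/428⌉ − ⌈10172/428⌉ = 25 − 24 = 1
n=58: ⌈(59·171+425)/428⌉ − ⌈(58·171+425)/428⌉ = ⌈10514/428⌉ − ⌈10343/428⌉ = 25 − 25 = 0
n=59: ⌈(60·171+425)/428⌉ − ⌈(59·171+425)/428⌉ = ⌈10685/428⌉ − ⌈10514/428⌉ = 25 − 25 = 0
n=60: ⌈(61·171+425)/428⌉ − ⌈(60·171+425)/428⌉ = ⌈10856/428⌉ − ⌈10685/428⌉ = 26 − 25 = 1
n=61: ⌈(62·171+425)/428⌉ − ⌈(61·171+425)/428⌉ = ⌈11027/428⌉ − ⌈10856/428⌉ = 26 − 26 = 0
n=62: ⌈(63·171+425)/428⌉ − ⌈(62·171+425)/428⌉ = ⌈11198/428⌉ − ⌈11027/428⌉ = 27 − 26 = 1
n=63: ⌈(64·171+425)/428⌉ − ⌈(63·171+425)/428⌉ = ⌈11369/428⌉ − ⌈11198/428⌉ = 27 − 27 = 0
n=64: ⌈(65·171+425)/428⌉ − ⌈(64·171+425)/428⌉ = ⌈11540/428⌉ − ⌈11369/428⌉ = 27 − 27 = 0
n=65: ⌈(66·171+425)/428⌉ − ⌈(65·171+425)/428⌉ = ⌈11711/428⌉ − ⌈11540/428⌉ = 28 − 27 = 1
n=66: ⌈(67·171+425)/428⌉ − ⌈(66·171+425)/428⌉ = ⌈11882/428⌉ − ⌈11711/428⌉ = 28 − 28 = 0
n=67: ⌈(68·171+425)/428⌉ − ⌈(67·171+425)/428⌉ = ⌈12053/428⌉ − ⌈11882/428⌉ = 29 − 28 = 1
n=68: ⌈(69·171+425)/428⌉ − ⌈(68·171+425)/428⌉ = ⌈12224/428⌉ − ⌈12053/428⌉ = 29 − 29 = 0
n=69: ⌈(70·171+425)/428⌉ − ⌈(69·171+425)/428⌉ = ⌈12395/428⌉ − ⌈12224/428⌉ = 29 − 29 = 0
n=70: ⌈(71·171+425)/428⌉ − ⌈(70·171+425)/428⌉ = ⌈12566/428⌉ − ⌈12395/428⌉ = 30 − 29 = 1
n=71: ⌈(72·171+425)/428⌉ − ⌈(71·171+425)/428⌉ = ⌈12737/428⌉ − ⌈12566/428⌉ = 30 − 30 = 0
n=72: ⌈(73·171+425)/428⌉ − ⌈(72·171+425)/428⌉ = ⌈12908/428⌉ − ⌈12737/428⌉ = 31 − 30 = 1
n=73: ⌈(74·171+425)/428⌉ − ⌈(73·171+425)/428⌉ = ⌈13079/428⌉ − ⌈12908/428⌉ = 31 − 31 = 0
n=74: ⌈(75·171+425)/428⌉ − ⌈(74·171+425)/428⌉ = ⌈13250/428⌉ − ⌈13079/428⌉ = 31 − 31 = 0
n=75: ⌈(76·171+425)/428⌉ − ⌈(75·171+425)/428⌉ = ⌈13421/428⌉ − ⌈13250/428⌉ = 32 − 31 = 1
n=76: ⌈(77·171+425)/428⌉ − ⌈(76·171+425)/428⌉ = ⌈13592/428⌉ − ⌈13421/428⌉ = 32 − 32 = 0
n=77: ⌈(78·171+425)/428⌉ − ⌈(77·171+425)/428⌉ = ⌈13763/428⌉ − ⌈13592/428⌉ = 33 − 32 = 1
n=78: ⌈(79·171+425)/428⌉ − ⌈(78·171+425)/428⌉ = ⌈13934/428⌉ − ⌈13763/428⌉ = 33 − 33 = 0
n=79: ⌈(80·171+425)/428⌉ − ⌈(79·171+425)/428⌉ = ⌈14105/428⌉ − ⌈13934/428⌉ = 33 − 33 = 0
n=80: ⌈(81·171+425)/428⌉ − ⌈(80·171+425)/428⌉ = ⌈14276/428⌉ − ⌈14105/428⌉ = 34 − 33 = 1
n=81: ⌈(82·171+425)/428⌉ − ⌈(81·171+425)/428⌉ = ⌈14447/428⌉ − ⌈14276/428⌉ = 34 − 34 = 0
n=82: ⌈(83·171+425)/428⌉ − ⌈(82·171+425)/428⌉ = ⌈14618/428⌉ − ⌈14447/428⌉ = 35 − 34 = 1
n=83: ⌈(84·171+425)/428⌉ − ⌈(83·171+425)/428⌉ = ⌈14789/428⌉ − ⌈14618/428⌉ = 35 − 35 = 0
n=84: ⌈(85·171+425)/428⌉ − ⌈(84·171+425)/428⌉ = ⌈14960/428⌉ − ⌈14789/428⌉ = 35 − 35 = 0


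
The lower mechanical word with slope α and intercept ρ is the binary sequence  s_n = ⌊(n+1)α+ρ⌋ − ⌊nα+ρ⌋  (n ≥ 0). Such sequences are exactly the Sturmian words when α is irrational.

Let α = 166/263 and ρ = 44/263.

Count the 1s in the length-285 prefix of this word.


180

#1s = Σ_{n=0}^{284} s_n = Σ_{n=0}^{284} (⌊(n+1)α+ρ⌋ − ⌊nα+ρ⌋)
the sum telescopes: every ⌊nα+ρ⌋ with 0 < n < 285 appears once with + and once with −, leaving ⌊285α+ρ⌋ − ⌊0·α+ρ⌋
285α + ρ = (285·166 + 44) / 263 = 47354/263
ρ = 44/263
⌊47354/263⌋ = 180,  ⌊44/263⌋ = 0
#1s = 180 − 0 = 180


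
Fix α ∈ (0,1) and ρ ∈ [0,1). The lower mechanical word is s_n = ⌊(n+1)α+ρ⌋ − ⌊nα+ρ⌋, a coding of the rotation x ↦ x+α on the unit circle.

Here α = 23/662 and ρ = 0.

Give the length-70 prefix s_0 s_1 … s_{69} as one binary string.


n=0: ⌊(1·23)/662⌋ − ⌊(0·23)/662⌋ = ⌊23/662⌋ − ⌊0/662⌋ = 0 − 0 = 0
n=1: ⌊(2·23)/662⌋ − ⌊(1·23)/662⌋ = ⌊46/662⌋ − ⌊23/662⌋ = 0 − 0 = 0
n=2: ⌊(3·23)/662⌋ − ⌊(2·23)/662⌋ = ⌊69/662⌋ − ⌊46/662⌋ = 0 − 0 = 0
n=3: ⌊(4·23)/662⌋ − ⌊(3·23)/662⌋ = ⌊92/662⌋ − ⌊69/662⌋ = 0 − 0 = 0
n=4: ⌊(5·23)/662⌋ − ⌊(4·23)/662⌋ = ⌊115/662⌋ − ⌊92/662⌋ = 0 − 0 = 0
n=5: ⌊(6·23)/662⌋ − ⌊(5·23)/662⌋ = ⌊138/662⌋ − ⌊115/662⌋ = 0 − 0 = 0
n=6: ⌊(7·23)/662⌋ − ⌊(6·23)/662⌋ = ⌊161/662⌋ − ⌊138/662⌋ = 0 − 0 = 0
n=7: ⌊(8·23)/662⌋ − ⌊(7·23)/662⌋ = ⌊184/662⌋ − ⌊161/662⌋ = 0 − 0 = 0
n=8: ⌊(9·23)/662⌋ − ⌊(8·23)/662⌋ = ⌊207/662⌋ − ⌊184/662⌋ = 0 − 0 = 0
n=9: ⌊(10·23)/662⌋ − ⌊(9·23)/662⌋ = ⌊230/662⌋ − ⌊207/662⌋ = 0 − 0 = 0
n=10: ⌊(11·23)/662⌋ − ⌊(10·23)/662⌋ = ⌊253/662⌋ − ⌊230/662⌋ = 0 − 0 = 0
n=11: ⌊(12·23)/662⌋ − ⌊(11·23)/662⌋ = ⌊276/662⌋ − ⌊253/662⌋ = 0 − 0 = 0
n=12: ⌊(13·23)/662⌋ − ⌊(12·23)/662⌋ = ⌊299/662⌋ − ⌊276/662⌋ = 0 − 0 = 0
n=13: ⌊(14·23)/662⌋ − ⌊(13·23)/662⌋ = ⌊322/662⌋ − ⌊299/662⌋ = 0 − 0 = 0
n=14: ⌊(15·23)/662⌋ − ⌊(14·23)/662⌋ = ⌊345/662⌋ − ⌊322/662⌋ = 0 − 0 = 0
n=15: ⌊(16·23)/662⌋ − ⌊(15·23)/662⌋ = ⌊368/662⌋ − ⌊345/662⌋ = 0 − 0 = 0
n=16: ⌊(17·23)/662⌋ − ⌊(16·23)/662⌋ = ⌊391/662⌋ − ⌊368/662⌋ = 0 − 0 = 0
n=17: ⌊(18·23)/662⌋ − ⌊(17·23)/662⌋ = ⌊414/662⌋ − ⌊391/662⌋ = 0 − 0 = 0
n=18: ⌊(19·23)/662⌋ − ⌊(18·23)/662⌋ = ⌊437/662⌋ − ⌊414/662⌋ = 0 − 0 = 0
n=19: ⌊(20·23)/662⌋ − ⌊(19·23)/662⌋ = ⌊460/662⌋ − ⌊437/662⌋ = 0 − 0 = 0
n=20: ⌊(21·23)/662⌋ − ⌊(20·23)/662⌋ = ⌊483/662⌋ − ⌊460/662⌋ = 0 − 0 = 0
n=21: ⌊(22·23)/662⌋ − ⌊(21·23)/662⌋ = ⌊506/662⌋ − ⌊483/662⌋ = 0 − 0 = 0
n=22: ⌊(23·23)/662⌋ − ⌊(22·23)/662⌋ = ⌊529/662⌋ − ⌊506/662⌋ = 0 − 0 = 0
n=23: ⌊(24·23)/662⌋ − ⌊(23·23)/662⌋ = ⌊552/662⌋ − ⌊529/662⌋ = 0 − 0 = 0
n=24: ⌊(25·23)/662⌋ − ⌊(24·23)/662⌋ = ⌊575/662⌋ − ⌊552/662⌋ = 0 − 0 = 0
n=25: ⌊(26·23)/662⌋ − ⌊(25·23)/662⌋ = ⌊598/662⌋ − ⌊575/662⌋ = 0 − 0 = 0
n=26: ⌊(27·23)/662⌋ − ⌊(26·23)/662⌋ = ⌊621/662⌋ − ⌊598/662⌋ = 0 − 0 = 0
n=27: ⌊(28·23)/662⌋ − ⌊(27·23)/662⌋ = ⌊644/662⌋ − ⌊621/662⌋ = 0 − 0 = 0
n=28: ⌊(29·23)/662⌋ − ⌊(28·23)/662⌋ = ⌊667/662⌋ − ⌊644/662⌋ = 1 − 0 = 1
n=29: ⌊(30·23)/662⌋ − ⌊(29·23)/662⌋ = ⌊690/662⌋ − ⌊667/662⌋ = 1 − 1 = 0
n=30: ⌊(31·23)/662⌋ − ⌊(30·23)/662⌋ = ⌊713/662⌋ − ⌊690/662⌋ = 1 − 1 = 0
n=31: ⌊(32·23)/662⌋ − ⌊(31·23)/662⌋ = ⌊736/662⌋ − ⌊713/662⌋ = 1 − 1 = 0
n=32: ⌊(33·23)/662⌋ − ⌊(32·23)/662⌋ = ⌊759/662⌋ − ⌊736/662⌋ = 1 − 1 = 0
n=33: ⌊(34·23)/662⌋ − ⌊(33·23)/662⌋ = ⌊782/662⌋ − ⌊759/662⌋ = 1 − 1 = 0
n=34: ⌊(35·23)/662⌋ − ⌊(34·23)/662⌋ = ⌊805/662⌋ − ⌊782/662⌋ = 1 − 1 = 0
n=35: ⌊(36·23)/662⌋ − ⌊(35·23)/662⌋ = ⌊828/662⌋ − ⌊805/662⌋ = 1 − 1 = 0
n=36: ⌊(37·23)/662⌋ − ⌊(36·23)/662⌋ = ⌊851/662⌋ − ⌊828/662⌋ = 1 − 1 = 0
n=37: ⌊(38·23)/662⌋ − ⌊(37·23)/662⌋ = ⌊874/662⌋ − ⌊851/662⌋ = 1 − 1 = 0
n=38: ⌊(39·23)/662⌋ − ⌊(38·23)/662⌋ = ⌊897/662⌋ − ⌊874/662⌋ = 1 − 1 = 0
n=39: ⌊(40·23)/662⌋ − ⌊(39·23)/662⌋ = ⌊920/662⌋ − ⌊897/662⌋ = 1 − 1 = 0
n=40: ⌊(41·23)/662⌋ − ⌊(40·23)/662⌋ = ⌊943/662⌋ − ⌊920/662⌋ = 1 − 1 = 0
n=41: ⌊(42·23)/662⌋ − ⌊(41·23)/662⌋ = ⌊966/662⌋ − ⌊943/662⌋ = 1 − 1 = 0
n=42: ⌊(43·23)/662⌋ − ⌊(42·23)/662⌋ = ⌊989/662⌋ − ⌊966/662⌋ = 1 − 1 = 0
n=43: ⌊(44·23)/662⌋ − ⌊(43·23)/662⌋ = ⌊1012/662⌋ − ⌊989/662⌋ = 1 − 1 = 0
n=44: ⌊(45·23)/662⌋ − ⌊(44·23)/662⌋ = ⌊1035/662⌋ − ⌊1012/662⌋ = 1 − 1 = 0
n=45: ⌊(46·23)/662⌋ − ⌊(45·23)/662⌋ = ⌊1058/662⌋ − ⌊1035/662⌋ = 1 − 1 = 0
n=46: ⌊(47·23)/662⌋ − ⌊(46·23)/662⌋ = ⌊1081/662⌋ − ⌊1058/662⌋ = 1 − 1 = 0
n=47: ⌊(48·23)/662⌋ − ⌊(47·23)/662⌋ = ⌊1104/662⌋ − ⌊1081/662⌋ = 1 − 1 = 0
n=48: ⌊(49·23)/662⌋ − ⌊(48·23)/662⌋ = ⌊1127/662⌋ − ⌊1104/662⌋ = 1 − 1 = 0
n=49: ⌊(50·23)/662⌋ − ⌊(49·23)/662⌋ = ⌊1150/662⌋ − ⌊1127/662⌋ = 1 − 1 = 0
n=50: ⌊(51·23)/662⌋ − ⌊(50·23)/662⌋ = ⌊1173/662⌋ − ⌊1150/662⌋ = 1 − 1 = 0
n=51: ⌊(52·23)/662⌋ − ⌊(51·23)/662⌋ = ⌊1196/662⌋ − ⌊1173/662⌋ = 1 − 1 = 0
n=52: ⌊(53·23)/662⌋ − ⌊(52·23)/662⌋ = ⌊1219/662⌋ − ⌊1196/662⌋ = 1 − 1 = 0
n=53: ⌊(54·23)/662⌋ − ⌊(53·23)/662⌋ = ⌊1242/662⌋ − ⌊1219/662⌋ = 1 − 1 = 0
n=54: ⌊(55·23)/662⌋ − ⌊(54·23)/662⌋ = ⌊1265/662⌋ − ⌊1242/662⌋ = 1 − 1 = 0
n=55: ⌊(56·23)/662⌋ − ⌊(55·23)/662⌋ = ⌊1288/662⌋ − ⌊1265/662⌋ = 1 − 1 = 0
n=56: ⌊(57·23)/662⌋ − ⌊(56·23)/662⌋ = ⌊1311/662⌋ − ⌊1288/662⌋ = 1 − 1 = 0
n=57: ⌊(58·23)/662⌋ − ⌊(57·23)/662⌋ = ⌊1334/662⌋ − ⌊1311/662⌋ = 2 − 1 = 1
n=58: ⌊(59·23)/662⌋ − ⌊(58·23)/662⌋ = ⌊1357/662⌋ − ⌊1334/662⌋ = 2 − 2 = 0
n=59: ⌊(60·23)/662⌋ − ⌊(59·23)/662⌋ = ⌊1380/662⌋ − ⌊1357/662⌋ = 2 − 2 = 0
n=60: ⌊(61·23)/662⌋ − ⌊(60·23)/662⌋ = ⌊1403/662⌋ − ⌊1380/662⌋ = 2 − 2 = 0
n=61: ⌊(62·23)/662⌋ − ⌊(61·23)/662⌋ = ⌊1426/662⌋ − ⌊1403/662⌋ = 2 − 2 = 0
n=62: ⌊(63·23)/662⌋ − ⌊(62·23)/662⌋ = ⌊1449/662⌋ − ⌊1426/662⌋ = 2 − 2 = 0
n=63: ⌊(64·23)/662⌋ − ⌊(63·23)/662⌋ = ⌊1472/662⌋ − ⌊1449/662⌋ = 2 − 2 = 0
n=64: ⌊(65·23)/662⌋ − ⌊(64·23)/662⌋ = ⌊1495/662⌋ − ⌊1472/662⌋ = 2 − 2 = 0
n=65: ⌊(66·23)/662⌋ − ⌊(65·23)/662⌋ = ⌊1518/662⌋ − ⌊1495/662⌋ = 2 − 2 = 0
n=66: ⌊(67·23)/662⌋ − ⌊(66·23)/662⌋ = ⌊1541/662⌋ − ⌊1518/662⌋ = 2 − 2 = 0
n=67: ⌊(68·23)/662⌋ − ⌊(67·23)/662⌋ = ⌊1564/662⌋ − ⌊1541/662⌋ = 2 − 2 = 0
n=68: ⌊(69·23)/662⌋ − ⌊(68·23)/662⌋ = ⌊1587/662⌋ − ⌊1564/662⌋ = 2 − 2 = 0
n=69: ⌊(70·23)/662⌋ − ⌊(69·23)/662⌋ = ⌊1610/662⌋ − ⌊1587/662⌋ = 2 − 2 = 0

0000000000000000000000000000100000000000000000000000000001000000000000


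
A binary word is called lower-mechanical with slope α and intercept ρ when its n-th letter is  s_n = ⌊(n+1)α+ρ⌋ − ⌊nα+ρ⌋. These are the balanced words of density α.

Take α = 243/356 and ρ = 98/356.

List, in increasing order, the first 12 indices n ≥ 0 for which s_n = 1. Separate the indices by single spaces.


1 2 3 5 6 8 9 11 12 14 15 17

n=0: ⌊341/356⌋−⌊98/356⌋ = 0−0 = 0
n=1: ⌊584/356⌋−⌊341/356⌋ = 1−0 = 1  ← one
n=2: ⌊827/356⌋−⌊584/356⌋ = 2−1 = 1  ← one
n=3: ⌊1070/356⌋−⌊827/356⌋ = 3−2 = 1  ← one
n=4: ⌊1313/356⌋−⌊1070/356⌋ = 3−3 = 0
n=5: ⌊1556/356⌋−⌊1313/356⌋ = 4−3 = 1  ← one
n=6: ⌊1799/356⌋−⌊1556/356⌋ = 5−4 = 1  ← one
n=7: ⌊2042/356⌋−⌊1799/356⌋ = 5−5 = 0
n=8: ⌊2285/356⌋−⌊2042/356⌋ = 6−5 = 1  ← one
n=9: ⌊2528/356⌋−⌊2285/356⌋ = 7−6 = 1  ← one
n=10: ⌊2771/356⌋−⌊2528/356⌋ = 7−7 = 0
n=11: ⌊3014/356⌋−⌊2771/356⌋ = 8−7 = 1  ← one
n=12: ⌊3257/356⌋−⌊3014/356⌋ = 9−8 = 1  ← one
n=13: ⌊3500/356⌋−⌊3257/356⌋ = 9−9 = 0
n=14: ⌊3743/356⌋−⌊3500/356⌋ = 10−9 = 1  ← one
n=15: ⌊3986/356⌋−⌊3743/356⌋ = 11−10 = 1  ← one
n=16: ⌊4229/356⌋−⌊3986/356⌋ = 11−11 = 0
n=17: ⌊4472/356⌋−⌊4229/356⌋ = 12−11 = 1  ← one
positions of the first 12 ones: 1 2 3 5 6 8 9 11 12 14 15 17


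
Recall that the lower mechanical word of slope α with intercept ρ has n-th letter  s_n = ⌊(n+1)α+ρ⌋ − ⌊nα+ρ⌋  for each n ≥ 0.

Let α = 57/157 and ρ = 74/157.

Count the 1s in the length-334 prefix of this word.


#1s = Σ_{n=0}^{333} s_n = Σ_{n=0}^{333} (⌊(n+1)α+ρ⌋ − ⌊nα+ρ⌋)
the sum telescopes: every ⌊nα+ρ⌋ with 0 < n < 334 appears once with + and once with −, leaving ⌊334α+ρ⌋ − ⌊0·α+ρ⌋
334α + ρ = (334·57 + 74) / 157 = 19112/157
ρ = 74/157
⌊19112/157⌋ = 121,  ⌊74/157⌋ = 0
#1s = 121 − 0 = 121

121


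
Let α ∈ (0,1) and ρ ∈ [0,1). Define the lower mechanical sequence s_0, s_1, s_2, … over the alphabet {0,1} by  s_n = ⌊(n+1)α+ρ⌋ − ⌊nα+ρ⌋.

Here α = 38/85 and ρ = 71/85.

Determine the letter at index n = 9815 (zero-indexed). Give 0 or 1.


1

(n+1)α + ρ = (9816·38 + 71) / 85 = 373079/85
nα + ρ     = (9815·38 + 71) / 85 = 373041/85
⌊373079/85⌋ = 4389,  ⌊373041/85⌋ = 4388
s_{9815} = 4389 − 4388 = 1


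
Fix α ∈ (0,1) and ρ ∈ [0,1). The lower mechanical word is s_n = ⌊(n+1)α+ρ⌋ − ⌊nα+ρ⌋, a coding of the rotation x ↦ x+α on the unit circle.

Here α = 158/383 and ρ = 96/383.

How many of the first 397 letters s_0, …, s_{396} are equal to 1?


#1s = Σ_{n=0}^{396} s_n = Σ_{n=0}^{396} (⌊(n+1)α+ρ⌋ − ⌊nα+ρ⌋)
the sum telescopes: every ⌊nα+ρ⌋ with 0 < n < 397 appears once with + and once with −, leaving ⌊397α+ρ⌋ − ⌊0·α+ρ⌋
397α + ρ = (397·158 + 96) / 383 = 62822/383
ρ = 96/383
⌊62822/383⌋ = 164,  ⌊96/383⌋ = 0
#1s = 164 − 0 = 164

164


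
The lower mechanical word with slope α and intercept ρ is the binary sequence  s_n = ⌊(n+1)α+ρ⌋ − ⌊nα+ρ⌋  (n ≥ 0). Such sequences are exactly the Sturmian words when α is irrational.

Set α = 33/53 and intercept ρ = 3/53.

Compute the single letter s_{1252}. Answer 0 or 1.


1

(n+1)α + ρ = (1253·33 + 3) / 53 = 41352/53
nα + ρ     = (1252·33 + 3) / 53 = 41319/53
⌊41352/53⌋ = 780,  ⌊41319/53⌋ = 779
s_{1252} = 780 − 779 = 1


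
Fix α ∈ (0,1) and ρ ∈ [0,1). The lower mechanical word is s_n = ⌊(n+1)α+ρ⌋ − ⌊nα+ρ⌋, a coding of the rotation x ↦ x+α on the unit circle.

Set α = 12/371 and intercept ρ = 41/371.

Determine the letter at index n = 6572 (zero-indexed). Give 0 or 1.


(n+1)α + ρ = (6573·12 + 41) / 371 = 78917/371
nα + ρ     = (6572·12 + 41) / 371 = 78905/371
⌊78917/371⌋ = 212,  ⌊78905/371⌋ = 212
s_{6572} = 212 − 212 = 0

0


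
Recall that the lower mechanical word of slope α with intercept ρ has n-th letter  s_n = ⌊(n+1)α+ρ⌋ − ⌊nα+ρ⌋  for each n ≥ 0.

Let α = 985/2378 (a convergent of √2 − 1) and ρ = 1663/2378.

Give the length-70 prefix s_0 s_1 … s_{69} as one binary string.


n=0: ⌊(1·985+1663)/2378⌋ − ⌊(0·985+1663)/2378⌋ = ⌊2648/2378⌋ − ⌊1663/2378⌋ = 1 − 0 = 1
n=1: ⌊(2·985+1663)/2378⌋ − ⌊(1·985+1663)/2378⌋ = ⌊3633/2378⌋ − ⌊2648/2378⌋ = 1 − 1 = 0
n=2: ⌊(3·985+1663)/2378⌋ − ⌊(2·985+1663)/2378⌋ = ⌊4618/2378⌋ − ⌊3633/2378⌋ = 1 − 1 = 0
n=3: ⌊(4·985+1663)/2378⌋ − ⌊(3·985+1663)/2378⌋ = ⌊5603/2378⌋ − ⌊4618/2378⌋ = 2 − 1 = 1
n=4: ⌊(5·985+1663)/2378⌋ − ⌊(4·985+1663)/2378⌋ = ⌊6588/2378⌋ − ⌊5603/2378⌋ = 2 − 2 = 0
n=5: ⌊(6·985+1663)/2378⌋ − ⌊(5·985+1663)/2378⌋ = ⌊7573/2378⌋ − ⌊6588/2378⌋ = 3 − 2 = 1
n=6: ⌊(7·985+1663)/2378⌋ − ⌊(6·985+1663)/2378⌋ = ⌊8558/2378⌋ − ⌊7573/2378⌋ = 3 − 3 = 0
n=7: ⌊(8·985+1663)/2378⌋ − ⌊(7·985+1663)/2378⌋ = ⌊9543/2378⌋ − ⌊8558/2378⌋ = 4 − 3 = 1
n=8: ⌊(9·985+1663)/2378⌋ − ⌊(8·985+1663)/2378⌋ = ⌊10528/2378⌋ − ⌊9543/2378⌋ = 4 − 4 = 0
n=9: ⌊(10·985+1663)/2378⌋ − ⌊(9·985+1663)/2378⌋ = ⌊11513/2378⌋ − ⌊10528/2378⌋ = 4 − 4 = 0
n=10: ⌊(11·985+1663)/2378⌋ − ⌊(10·985+1663)/2378⌋ = ⌊12498/2378⌋ − ⌊11513/2378⌋ = 5 − 4 = 1
n=11: ⌊(12·985+1663)/2378⌋ − ⌊(11·985+1663)/2378⌋ = ⌊13483/2378⌋ − ⌊12498/2378⌋ = 5 − 5 = 0
n=12: ⌊(13·985+1663)/2378⌋ − ⌊(12·985+1663)/2378⌋ = ⌊14468/2378⌋ − ⌊13483/2378⌋ = 6 − 5 = 1
n=13: ⌊(14·985+1663)/2378⌋ − ⌊(13·985+1663)/2378⌋ = ⌊15453/2378⌋ − ⌊14468/2378⌋ = 6 − 6 = 0
n=14: ⌊(15·985+1663)/2378⌋ − ⌊(14·985+1663)/2378⌋ = ⌊16438/2378⌋ − ⌊15453/2378⌋ = 6 − 6 = 0
n=15: ⌊(16·985+1663)/2378⌋ − ⌊(15·985+1663)/2378⌋ = ⌊17423/2378⌋ − ⌊16438/2378⌋ = 7 − 6 = 1
n=16: ⌊(17·985+1663)/2378⌋ − ⌊(16·985+1663)/2378⌋ = ⌊18408/2378⌋ − ⌊17423/2378⌋ = 7 − 7 = 0
n=17: ⌊(18·985+1663)/2378⌋ − ⌊(17·985+1663)/2378⌋ = ⌊19393/2378⌋ − ⌊18408/2378⌋ = 8 − 7 = 1
n=18: ⌊(19·985+1663)/2378⌋ − ⌊(18·985+1663)/2378⌋ = ⌊20378/2378⌋ − ⌊19393/2378⌋ = 8 − 8 = 0
n=19: ⌊(20·985+1663)/2378⌋ − ⌊(19·985+1663)/2378⌋ = ⌊21363/2378⌋ − ⌊20378/2378⌋ = 8 − 8 = 0
n=20: ⌊(21·985+1663)/2378⌋ − ⌊(20·985+1663)/2378⌋ = ⌊22348/2378⌋ − ⌊21363/2378⌋ = 9 − 8 = 1
n=21: ⌊(22·985+1663)/2378⌋ − ⌊(21·985+1663)/2378⌋ = ⌊23333/2378⌋ − ⌊22348/2378⌋ = 9 − 9 = 0
n=22: ⌊(23·985+1663)/2378⌋ − ⌊(22·985+1663)/2378⌋ = ⌊24318/2378⌋ − ⌊23333/2378⌋ = 10 − 9 = 1
n=23: ⌊(24·985+1663)/2378⌋ − ⌊(23·985+1663)/2378⌋ = ⌊25303/2378⌋ − ⌊24318/2378⌋ = 10 − 10 = 0
n=24: ⌊(25·985+1663)/2378⌋ − ⌊(24·985+1663)/2378⌋ = ⌊26288/2378⌋ − ⌊25303/2378⌋ = 11 − 10 = 1
n=25: ⌊(26·985+1663)/2378⌋ − ⌊(25·985+1663)/2378⌋ = ⌊27273/2378⌋ − ⌊26288/2378⌋ = 11 − 11 = 0
n=26: ⌊(27·985+1663)/2378⌋ − ⌊(26·985+1663)/2378⌋ = ⌊28258/2378⌋ − ⌊27273/2378⌋ = 11 − 11 = 0
n=27: ⌊(28·985+1663)/2378⌋ − ⌊(27·985+1663)/2378⌋ = ⌊29243/2378⌋ − ⌊28258/2378⌋ = 12 − 11 = 1
n=28: ⌊(29·985+1663)/2378⌋ − ⌊(28·985+1663)/2378⌋ = ⌊30228/2378⌋ − ⌊29243/2378⌋ = 12 − 12 = 0
n=29: ⌊(30·985+1663)/2378⌋ − ⌊(29·985+1663)/2378⌋ = ⌊31213/2378⌋ − ⌊30228/2378⌋ = 13 − 12 = 1
n=30: ⌊(31·985+1663)/2378⌋ − ⌊(30·985+1663)/2378⌋ = ⌊32198/2378⌋ − ⌊31213/2378⌋ = 13 − 13 = 0
n=31: ⌊(32·985+1663)/2378⌋ − ⌊(31·985+1663)/2378⌋ = ⌊33183/2378⌋ − ⌊32198/2378⌋ = 13 − 13 = 0
n=32: ⌊(33·985+1663)/2378⌋ − ⌊(32·985+1663)/2378⌋ = ⌊34168/2378⌋ − ⌊33183/2378⌋ = 14 − 13 = 1
n=33: ⌊(34·985+1663)/2378⌋ − ⌊(33·985+1663)/2378⌋ = ⌊35153/2378⌋ − ⌊34168/2378⌋ = 14 − 14 = 0
n=34: ⌊(35·985+1663)/2378⌋ − ⌊(34·985+1663)/2378⌋ = ⌊36138/2378⌋ − ⌊35153/2378⌋ = 15 − 14 = 1
n=35: ⌊(36·985+1663)/2378⌋ − ⌊(35·985+1663)/2378⌋ = ⌊37123/2378⌋ − ⌊36138/2378⌋ = 15 − 15 = 0
n=36: ⌊(37·985+1663)/2378⌋ − ⌊(36·985+1663)/2378⌋ = ⌊38108/2378⌋ − ⌊37123/2378⌋ = 16 − 15 = 1
n=37: ⌊(38·985+1663)/2378⌋ − ⌊(37·985+1663)/2378⌋ = ⌊39093/2378⌋ − ⌊38108/2378⌋ = 16 − 16 = 0
n=38: ⌊(39·985+1663)/2378⌋ − ⌊(38·985+1663)/2378⌋ = ⌊40078/2378⌋ − ⌊39093/2378⌋ = 16 − 16 = 0
n=39: ⌊(40·985+1663)/2378⌋ − ⌊(39·985+1663)/2378⌋ = ⌊41063/2378⌋ − ⌊40078/2378⌋ = 17 − 16 = 1
n=40: ⌊(41·985+1663)/2378⌋ − ⌊(40·985+1663)/2378⌋ = ⌊42048/2378⌋ − ⌊41063/2378⌋ = 17 − 17 = 0
n=41: ⌊(42·985+1663)/2378⌋ − ⌊(41·985+1663)/2378⌋ = ⌊43033/2378⌋ − ⌊42048/2378⌋ = 18 − 17 = 1
n=42: ⌊(43·985+1663)/2378⌋ − ⌊(42·985+1663)/2378⌋ = ⌊44018/2378⌋ − ⌊43033/2378⌋ = 18 − 18 = 0
n=43: ⌊(44·985+1663)/2378⌋ − ⌊(43·985+1663)/2378⌋ = ⌊45003/2378⌋ − ⌊44018/2378⌋ = 18 − 18 = 0
n=44: ⌊(45·985+1663)/2378⌋ − ⌊(44·985+1663)/2378⌋ = ⌊45988/2378⌋ − ⌊45003/2378⌋ = 19 − 18 = 1
n=45: ⌊(46·985+1663)/2378⌋ − ⌊(45·985+1663)/2378⌋ = ⌊46973/2378⌋ − ⌊45988/2378⌋ = 19 − 19 = 0
n=46: ⌊(47·985+1663)/2378⌋ − ⌊(46·985+1663)/2378⌋ = ⌊47958/2378⌋ − ⌊46973/2378⌋ = 20 − 19 = 1
n=47: ⌊(48·985+1663)/2378⌋ − ⌊(47·985+1663)/2378⌋ = ⌊48943/2378⌋ − ⌊47958/2378⌋ = 20 − 20 = 0
n=48: ⌊(49·985+1663)/2378⌋ − ⌊(48·985+1663)/2378⌋ = ⌊49928/2378⌋ − ⌊48943/2378⌋ = 20 − 20 = 0
n=49: ⌊(50·985+1663)/2378⌋ − ⌊(49·985+1663)/2378⌋ = ⌊50913/2378⌋ − ⌊49928/2378⌋ = 21 − 20 = 1
n=50: ⌊(51·985+1663)/2378⌋ − ⌊(50·985+1663)/2378⌋ = ⌊51898/2378⌋ − ⌊50913/2378⌋ = 21 − 21 = 0
n=51: ⌊(52·985+1663)/2378⌋ − ⌊(51·985+1663)/2378⌋ = ⌊52883/2378⌋ − ⌊51898/2378⌋ = 22 − 21 = 1
n=52: ⌊(53·985+1663)/2378⌋ − ⌊(52·985+1663)/2378⌋ = ⌊53868/2378⌋ − ⌊52883/2378⌋ = 22 − 22 = 0
n=53: ⌊(54·985+1663)/2378⌋ − ⌊(53·985+1663)/2378⌋ = ⌊54853/2378⌋ − ⌊53868/2378⌋ = 23 − 22 = 1
n=54: ⌊(55·985+1663)/2378⌋ − ⌊(54·985+1663)/2378⌋ = ⌊55838/2378⌋ − ⌊54853/2378⌋ = 23 − 23 = 0
n=55: ⌊(56·985+1663)/2378⌋ − ⌊(55·985+1663)/2378⌋ = ⌊56823/2378⌋ − ⌊55838/2378⌋ = 23 − 23 = 0
n=56: ⌊(57·985+1663)/2378⌋ − ⌊(56·985+1663)/2378⌋ = ⌊57808/2378⌋ − ⌊56823/2378⌋ = 24 − 23 = 1
n=57: ⌊(58·985+1663)/2378⌋ − ⌊(57·985+1663)/2378⌋ = ⌊58793/2378⌋ − ⌊57808/2378⌋ = 24 − 24 = 0
n=58: ⌊(59·985+1663)/2378⌋ − ⌊(58·985+1663)/2378⌋ = ⌊59778/2378⌋ − ⌊58793/2378⌋ = 25 − 24 = 1
n=59: ⌊(60·985+1663)/2378⌋ − ⌊(59·985+1663)/2378⌋ = ⌊60763/2378⌋ − ⌊59778/2378⌋ = 25 − 25 = 0
n=60: ⌊(61·985+1663)/2378⌋ − ⌊(60·985+1663)/2378⌋ = ⌊61748/2378⌋ − ⌊60763/2378⌋ = 25 − 25 = 0
n=61: ⌊(62·985+1663)/2378⌋ − ⌊(61·985+1663)/2378⌋ = ⌊62733/2378⌋ − ⌊61748/2378⌋ = 26 − 25 = 1
n=62: ⌊(63·985+1663)/2378⌋ − ⌊(62·985+1663)/2378⌋ = ⌊63718/2378⌋ − ⌊62733/2378⌋ = 26 − 26 = 0
n=63: ⌊(64·985+1663)/2378⌋ − ⌊(63·985+1663)/2378⌋ = ⌊64703/2378⌋ − ⌊63718/2378⌋ = 27 − 26 = 1
n=64: ⌊(65·985+1663)/2378⌋ − ⌊(64·985+1663)/2378⌋ = ⌊65688/2378⌋ − ⌊64703/2378⌋ = 27 − 27 = 0
n=65: ⌊(66·985+1663)/2378⌋ − ⌊(65·985+1663)/2378⌋ = ⌊66673/2378⌋ − ⌊65688/2378⌋ = 28 − 27 = 1
n=66: ⌊(67·985+1663)/2378⌋ − ⌊(66·985+1663)/2378⌋ = ⌊67658/2378⌋ − ⌊66673/2378⌋ = 28 − 28 = 0
n=67: ⌊(68·985+1663)/2378⌋ − ⌊(67·985+1663)/2378⌋ = ⌊68643/2378⌋ − ⌊67658/2378⌋ = 28 − 28 = 0
n=68: ⌊(69·985+1663)/2378⌋ − ⌊(68·985+1663)/2378⌋ = ⌊69628/2378⌋ − ⌊68643/2378⌋ = 29 − 28 = 1
n=69: ⌊(70·985+1663)/2378⌋ − ⌊(69·985+1663)/2378⌋ = ⌊70613/2378⌋ − ⌊69628/2378⌋ = 29 − 29 = 0

1001010100101001010010101001010010101001010010100101010010100101010010


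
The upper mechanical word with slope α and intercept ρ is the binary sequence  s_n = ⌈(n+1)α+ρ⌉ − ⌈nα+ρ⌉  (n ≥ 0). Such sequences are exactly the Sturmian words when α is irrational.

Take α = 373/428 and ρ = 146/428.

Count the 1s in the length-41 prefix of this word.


#1s = Σ_{n=0}^{40} s_n = Σ_{n=0}^{40} (⌈(n+1)α+ρ⌉ − ⌈nα+ρ⌉)
the sum telescopes: every ⌈nα+ρ⌉ with 0 < n < 41 appears once with + and once with −, leaving ⌈41α+ρ⌉ − ⌈0·α+ρ⌉
41α + ρ = (41·373 + 146) / 428 = 15439/428
ρ = 146/428
⌈15439/428⌉ = 37,  ⌈146/428⌉ = 1
#1s = 37 − 1 = 36

36


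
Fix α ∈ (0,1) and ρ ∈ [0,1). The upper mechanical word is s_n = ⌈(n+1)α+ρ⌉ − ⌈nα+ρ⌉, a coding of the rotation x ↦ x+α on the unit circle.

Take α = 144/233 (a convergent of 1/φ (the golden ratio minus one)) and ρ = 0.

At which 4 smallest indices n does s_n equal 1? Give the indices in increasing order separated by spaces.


n=0: ⌈144/233⌉−⌈0/233⌉ = 1−0 = 1  ← one
n=1: ⌈288/233⌉−⌈144/233⌉ = 2−1 = 1  ← one
n=2: ⌈432/233⌉−⌈288/233⌉ = 2−2 = 0
n=3: ⌈576/233⌉−⌈432/233⌉ = 3−2 = 1  ← one
n=4: ⌈720/233⌉−⌈576/233⌉ = 4−3 = 1  ← one
positions of the first 4 ones: 0 1 3 4

0 1 3 4


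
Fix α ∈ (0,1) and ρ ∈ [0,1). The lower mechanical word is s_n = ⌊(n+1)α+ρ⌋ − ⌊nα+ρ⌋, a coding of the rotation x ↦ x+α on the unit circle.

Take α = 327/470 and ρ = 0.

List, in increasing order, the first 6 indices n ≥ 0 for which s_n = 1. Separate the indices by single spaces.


n=0: ⌊327/470⌋−⌊0/470⌋ = 0−0 = 0
n=1: ⌊654/470⌋−⌊327/470⌋ = 1−0 = 1  ← one
n=2: ⌊981/470⌋−⌊654/470⌋ = 2−1 = 1  ← one
n=3: ⌊1308/470⌋−⌊981/470⌋ = 2−2 = 0
n=4: ⌊1635/470⌋−⌊1308/470⌋ = 3−2 = 1  ← one
n=5: ⌊1962/470⌋−⌊1635/470⌋ = 4−3 = 1  ← one
n=6: ⌊2289/470⌋−⌊1962/470⌋ = 4−4 = 0
n=7: ⌊2616/470⌋−⌊2289/470⌋ = 5−4 = 1  ← one
n=8: ⌊2943/470⌋−⌊2616/470⌋ = 6−5 = 1  ← one
positions of the first 6 ones: 1 2 4 5 7 8

1 2 4 5 7 8


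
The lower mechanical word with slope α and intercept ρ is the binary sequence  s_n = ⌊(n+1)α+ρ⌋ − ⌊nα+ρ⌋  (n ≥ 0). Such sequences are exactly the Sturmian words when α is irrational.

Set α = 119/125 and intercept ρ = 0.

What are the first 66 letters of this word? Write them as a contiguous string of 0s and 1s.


n=0: ⌊(1·119)/125⌋ − ⌊(0·119)/125⌋ = ⌊119/125⌋ − ⌊0/125⌋ = 0 − 0 = 0
n=1: ⌊(2·119)/125⌋ − ⌊(1·119)/125⌋ = ⌊238/125⌋ − ⌊119/125⌋ = 1 − 0 = 1
n=2: ⌊(3·119)/125⌋ − ⌊(2·119)/125⌋ = ⌊357/125⌋ − ⌊238/125⌋ = 2 − 1 = 1
n=3: ⌊(4·119)/125⌋ − ⌊(3·119)/125⌋ = ⌊476/125⌋ − ⌊357/125⌋ = 3 − 2 = 1
n=4: ⌊(5·119)/125⌋ − ⌊(4·119)/125⌋ = ⌊595/125⌋ − ⌊476/125⌋ = 4 − 3 = 1
n=5: ⌊(6·119)/125⌋ − ⌊(5·119)/125⌋ = ⌊714/125⌋ − ⌊595/125⌋ = 5 − 4 = 1
n=6: ⌊(7·119)/125⌋ − ⌊(6·119)/125⌋ = ⌊833/125⌋ − ⌊714/125⌋ = 6 − 5 = 1
n=7: ⌊(8·119)/125⌋ − ⌊(7·119)/125⌋ = ⌊952/125⌋ − ⌊833/125⌋ = 7 − 6 = 1
n=8: ⌊(9·119)/125⌋ − ⌊(8·119)/125⌋ = ⌊1071/125⌋ − ⌊952/125⌋ = 8 − 7 = 1
n=9: ⌊(10·119)/125⌋ − ⌊(9·119)/125⌋ = ⌊1190/125⌋ − ⌊1071/125⌋ = 9 − 8 = 1
n=10: ⌊(11·119)/125⌋ − ⌊(10·119)/125⌋ = ⌊1309/125⌋ − ⌊1190/125⌋ = 10 − 9 = 1
n=11: ⌊(12·119)/125⌋ − ⌊(11·119)/125⌋ = ⌊1428/125⌋ − ⌊1309/125⌋ = 11 − 10 = 1
n=12: ⌊(13·119)/125⌋ − ⌊(12·119)/125⌋ = ⌊1547/125⌋ − ⌊1428/125⌋ = 12 − 11 = 1
n=13: ⌊(14·119)/125⌋ − ⌊(13·119)/125⌋ = ⌊1666/125⌋ − ⌊1547/125⌋ = 13 − 12 = 1
n=14: ⌊(15·119)/125⌋ − ⌊(14·119)/125⌋ = ⌊1785/125⌋ − ⌊1666/125⌋ = 14 − 13 = 1
n=15: ⌊(16·119)/125⌋ − ⌊(15·119)/125⌋ = ⌊1904/125⌋ − ⌊1785/125⌋ = 15 − 14 = 1
n=16: ⌊(17·119)/125⌋ − ⌊(16·119)/125⌋ = ⌊2023/125⌋ − ⌊1904/125⌋ = 16 − 15 = 1
n=17: ⌊(18·119)/125⌋ − ⌊(17·119)/125⌋ = ⌊2142/125⌋ − ⌊2023/125⌋ = 17 − 16 = 1
n=18: ⌊(19·119)/125⌋ − ⌊(18·119)/125⌋ = ⌊2261/125⌋ − ⌊2142/125⌋ = 18 − 17 = 1
n=19: ⌊(20·119)/125⌋ − ⌊(19·119)/125⌋ = ⌊2380/125⌋ − ⌊2261/125⌋ = 19 − 18 = 1
n=20: ⌊(21·119)/125⌋ − ⌊(20·119)/125⌋ = ⌊2499/125⌋ − ⌊2380/125⌋ = 19 − 19 = 0
n=21: ⌊(22·119)/125⌋ − ⌊(21·119)/125⌋ = ⌊2618/125⌋ − ⌊2499/125⌋ = 20 − 19 = 1
n=22: ⌊(23·119)/125⌋ − ⌊(22·119)/125⌋ = ⌊2737/125⌋ − ⌊2618/125⌋ = 21 − 20 = 1
n=23: ⌊(24·119)/125⌋ − ⌊(23·119)/125⌋ = ⌊2856/125⌋ − ⌊2737/125⌋ = 22 − 21 = 1
n=24: ⌊(25·119)/125⌋ − ⌊(24·119)/125⌋ = ⌊2975/125⌋ − ⌊2856/125⌋ = 23 − 22 = 1
n=25: ⌊(26·119)/125⌋ − ⌊(25·119)/125⌋ = ⌊3094/125⌋ − ⌊2975/125⌋ = 24 − 23 = 1
n=26: ⌊(27·119)/125⌋ − ⌊(26·119)/125⌋ = ⌊3213/125⌋ − ⌊3094/125⌋ = 25 − 24 = 1
n=27: ⌊(28·119)/125⌋ − ⌊(27·119)/125⌋ = ⌊3332/125⌋ − ⌊3213/125⌋ = 26 − 25 = 1
n=28: ⌊(29·119)/125⌋ − ⌊(28·119)/125⌋ = ⌊3451/125⌋ − ⌊3332/125⌋ = 27 − 26 = 1
n=29: ⌊(30·119)/125⌋ − ⌊(29·119)/125⌋ = ⌊3570/125⌋ − ⌊3451/125⌋ = 28 − 27 = 1
n=30: ⌊(31·119)/125⌋ − ⌊(30·119)/125⌋ = ⌊3689/125⌋ − ⌊3570/125⌋ = 29 − 28 = 1
n=31: ⌊(32·119)/125⌋ − ⌊(31·119)/125⌋ = ⌊3808/125⌋ − ⌊3689/125⌋ = 30 − 29 = 1
n=32: ⌊(33·119)/125⌋ − ⌊(32·119)/125⌋ = ⌊3927/125⌋ − ⌊3808/125⌋ = 31 − 30 = 1
n=33: ⌊(34·119)/125⌋ − ⌊(33·119)/125⌋ = ⌊4046/125⌋ − ⌊3927/125⌋ = 32 − 31 = 1
n=34: ⌊(35·119)/125⌋ − ⌊(34·119)/125⌋ = ⌊4165/125⌋ − ⌊4046/125⌋ = 33 − 32 = 1
n=35: ⌊(36·119)/125⌋ − ⌊(35·119)/125⌋ = ⌊4284/125⌋ − ⌊4165/125⌋ = 34 − 33 = 1
n=36: ⌊(37·119)/125⌋ − ⌊(36·119)/125⌋ = ⌊4403/125⌋ − ⌊4284/125⌋ = 35 − 34 = 1
n=37: ⌊(38·119)/125⌋ − ⌊(37·119)/125⌋ = ⌊4522/125⌋ − ⌊4403/125⌋ = 36 − 35 = 1
n=38: ⌊(39·119)/125⌋ − ⌊(38·119)/125⌋ = ⌊4641/125⌋ − ⌊4522/125⌋ = 37 − 36 = 1
n=39: ⌊(40·119)/125⌋ − ⌊(39·119)/125⌋ = ⌊4760/125⌋ − ⌊4641/125⌋ = 38 − 37 = 1
n=40: ⌊(41·119)/125⌋ − ⌊(40·119)/125⌋ = ⌊4879/125⌋ − ⌊4760/125⌋ = 39 − 38 = 1
n=41: ⌊(42·119)/125⌋ − ⌊(41·119)/125⌋ = ⌊4998/125⌋ − ⌊4879/125⌋ = 39 − 39 = 0
n=42: ⌊(43·119)/125⌋ − ⌊(42·119)/125⌋ = ⌊5117/125⌋ − ⌊4998/125⌋ = 40 − 39 = 1
n=43: ⌊(44·119)/125⌋ − ⌊(43·119)/125⌋ = ⌊5236/125⌋ − ⌊5117/125⌋ = 41 − 40 = 1
n=44: ⌊(45·119)/125⌋ − ⌊(44·119)/125⌋ = ⌊5355/125⌋ − ⌊5236/125⌋ = 42 − 41 = 1
n=45: ⌊(46·119)/125⌋ − ⌊(45·119)/125⌋ = ⌊5474/125⌋ − ⌊5355/125⌋ = 43 − 42 = 1
n=46: ⌊(47·119)/125⌋ − ⌊(46·119)/125⌋ = ⌊5593/125⌋ − ⌊5474/125⌋ = 44 − 43 = 1
n=47: ⌊(48·119)/125⌋ − ⌊(47·119)/125⌋ = ⌊5712/125⌋ − ⌊5593/125⌋ = 45 − 44 = 1
n=48: ⌊(49·119)/125⌋ − ⌊(48·119)/125⌋ = ⌊5831/125⌋ − ⌊5712/125⌋ = 46 − 45 = 1
n=49: ⌊(50·119)/125⌋ − ⌊(49·119)/125⌋ = ⌊5950/125⌋ − ⌊5831/125⌋ = 47 − 46 = 1
n=50: ⌊(51·119)/125⌋ − ⌊(50·119)/125⌋ = ⌊6069/125⌋ − ⌊5950/125⌋ = 48 − 47 = 1
n=51: ⌊(52·119)/125⌋ − ⌊(51·119)/125⌋ = ⌊6188/125⌋ − ⌊6069/125⌋ = 49 − 48 = 1
n=52: ⌊(53·119)/125⌋ − ⌊(52·119)/125⌋ = ⌊6307/125⌋ − ⌊6188/125⌋ = 50 − 49 = 1
n=53: ⌊(54·119)/125⌋ − ⌊(53·119)/125⌋ = ⌊6426/125⌋ − ⌊6307/125⌋ = 51 − 50 = 1
n=54: ⌊(55·119)/125⌋ − ⌊(54·119)/125⌋ = ⌊6545/125⌋ − ⌊6426/125⌋ = 52 − 51 = 1
n=55: ⌊(56·119)/125⌋ − ⌊(55·119)/125⌋ = ⌊6664/125⌋ − ⌊6545/125⌋ = 53 − 52 = 1
n=56: ⌊(57·119)/125⌋ − ⌊(56·119)/125⌋ = ⌊6783/125⌋ − ⌊6664/125⌋ = 54 − 53 = 1
n=57: ⌊(58·119)/125⌋ − ⌊(57·119)/125⌋ = ⌊6902/125⌋ − ⌊6783/125⌋ = 55 − 54 = 1
n=58: ⌊(59·119)/125⌋ − ⌊(58·119)/125⌋ = ⌊7021/125⌋ − ⌊6902/125⌋ = 56 − 55 = 1
n=59: ⌊(60·119)/125⌋ − ⌊(59·119)/125⌋ = ⌊7140/125⌋ − ⌊7021/125⌋ = 57 − 56 = 1
n=60: ⌊(61·119)/125⌋ − ⌊(60·119)/125⌋ = ⌊7259/125⌋ − ⌊7140/125⌋ = 58 − 57 = 1
n=61: ⌊(62·119)/125⌋ − ⌊(61·119)/125⌋ = ⌊7378/125⌋ − ⌊7259/125⌋ = 59 − 58 = 1
n=62: ⌊(63·119)/125⌋ − ⌊(62·119)/125⌋ = ⌊7497/125⌋ − ⌊7378/125⌋ = 59 − 59 = 0
n=63: ⌊(64·119)/125⌋ − ⌊(63·119)/125⌋ = ⌊7616/125⌋ − ⌊7497/125⌋ = 60 − 59 = 1
n=64: ⌊(65·119)/125⌋ − ⌊(64·119)/125⌋ = ⌊7735/125⌋ − ⌊7616/125⌋ = 61 − 60 = 1
n=65: ⌊(66·119)/125⌋ − ⌊(65·119)/125⌋ = ⌊7854/125⌋ − ⌊7735/125⌋ = 62 − 61 = 1

011111111111111111110111111111111111111110111111111111111111110111


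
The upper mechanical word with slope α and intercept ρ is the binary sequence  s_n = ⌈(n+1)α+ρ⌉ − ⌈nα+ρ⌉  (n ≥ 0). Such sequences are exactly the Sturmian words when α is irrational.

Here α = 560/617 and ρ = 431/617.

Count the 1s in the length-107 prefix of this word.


#1s = Σ_{n=0}^{106} s_n = Σ_{n=0}^{106} (⌈(n+1)α+ρ⌉ − ⌈nα+ρ⌉)
the sum telescopes: every ⌈nα+ρ⌉ with 0 < n < 107 appears once with + and once with −, leaving ⌈107α+ρ⌉ − ⌈0·α+ρ⌉
107α + ρ = (107·560 + 431) / 617 = 60351/617
ρ = 431/617
⌈60351/617⌉ = 98,  ⌈431/617⌉ = 1
#1s = 98 − 1 = 97

97
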